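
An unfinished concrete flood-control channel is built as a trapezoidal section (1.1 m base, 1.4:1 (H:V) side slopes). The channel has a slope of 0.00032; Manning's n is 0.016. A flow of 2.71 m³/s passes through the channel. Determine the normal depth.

Manning's equation rearranged: A R^(2/3) = nQ / (1·√S) = 0.016 × 2.71 / (√0.00032) = 2.424.
Try y = 1.05 m: A R^(2/3) = 1.861 — low.
Try y = 1.3 m: A R^(2/3) = 2.939 — high.
Try y = 1.19 m: A R^(2/3) = 2.428 — close enough.

y_n = 1.19 m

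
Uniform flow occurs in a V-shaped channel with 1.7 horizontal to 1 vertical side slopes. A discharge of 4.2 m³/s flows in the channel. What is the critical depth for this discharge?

At critical depth, Q² T / (g A³) = 1, i.e. A³/T = Q²/g = 4.2²/9.81 = 1.798.
Trying y = 1.27 m: A³/T = 4.774 — over.
Trying y = 0.748 m: A³/T = 0.3384 — short.
Trying y = 1.04 m: A³/T = 1.758 — matches.

y_c = 1.04 m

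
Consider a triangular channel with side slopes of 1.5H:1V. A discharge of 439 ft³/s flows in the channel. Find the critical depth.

y_c = 5.56 ft

At critical depth, Q² T / (g A³) = 1, i.e. A³/T = Q²/g = 439²/32.2 = 5985.
At y = 4.4 ft: A³/T = 1855 — short.
At y = 5.56 ft: A³/T = 5978 — ≈ 5985.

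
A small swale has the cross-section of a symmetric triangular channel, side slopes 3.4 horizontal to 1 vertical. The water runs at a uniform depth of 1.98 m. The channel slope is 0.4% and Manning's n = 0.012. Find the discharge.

Q = 67.9 m³/s

For a triangular section with side slope z = 3.4: A = zy² = 3.4×1.98² = 13.33 m²; P = 2y√(1+z²) = 2×1.98×3.544 = 14.03 m.
Hydraulic radius R = A/P = 13.33/14.03 = 0.9498 m.
Manning's equation: Q = (1/n) A R^(2/3) S^(1/2) = (1/0.012) × 13.33 × 0.9498^(2/3) × 0.004^(1/2) = 67.9 m³/s.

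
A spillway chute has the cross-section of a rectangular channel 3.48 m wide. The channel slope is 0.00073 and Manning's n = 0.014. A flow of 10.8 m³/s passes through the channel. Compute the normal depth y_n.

Manning's equation rearranged: A R^(2/3) = nQ / (1·√S) = 0.014 × 10.8 / (√0.00073) = 5.596.
Trying y = 1.93 m: A R^(2/3) = 6.33 — high.
Trying y = 1.38 m: A R^(2/3) = 4.033 — low.
Trying y = 1.76 m: A R^(2/3) = 5.603 — close enough.

y_n = 1.76 m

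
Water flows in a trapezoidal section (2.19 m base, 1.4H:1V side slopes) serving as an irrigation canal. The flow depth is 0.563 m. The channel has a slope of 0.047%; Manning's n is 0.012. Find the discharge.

With bottom width b = 2.19 m and side slope z = 1.4: A = (b + zy)y = (2.19 + 1.4×0.563)×0.563 = 1.677 m²; P = b + 2y√(1+z²) = 2.19 + 2×0.563×1.72 = 4.127 m.
Hydraulic radius R = A/P = 1.677/4.127 = 0.4063 m.
Manning's equation: Q = (1/n) A R^(2/3) S^(1/2) = (1/0.012) × 1.677 × 0.4063^(2/3) × 0.00047^(1/2) = 1.66 m³/s.

Q = 1.66 m³/s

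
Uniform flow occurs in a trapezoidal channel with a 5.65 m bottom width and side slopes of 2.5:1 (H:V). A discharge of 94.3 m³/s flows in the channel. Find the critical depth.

At critical depth, Q² T / (g A³) = 1, i.e. A³/T = Q²/g = 94.3²/9.81 = 906.5.
At y = 1.69 m: A³/T = 329.6 — low.
At y = 2.58 m: A³/T = 1640 — high.
At y = 2.21 m: A³/T = 902 — ≈ 906.5.

y_c = 2.21 m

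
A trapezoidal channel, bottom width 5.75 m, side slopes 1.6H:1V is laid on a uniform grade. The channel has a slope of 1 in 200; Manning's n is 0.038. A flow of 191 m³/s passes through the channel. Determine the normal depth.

y_n = 4.37 m

Manning's equation rearranged: A R^(2/3) = nQ / (1·√S) = 0.038 × 191 / (√0.005) = 102.6.
Trying y = 3.34 m: A R^(2/3) = 59.19 — short.
Trying y = 5.57 m: A R^(2/3) = 171.8 — over.
Trying y = 4.37 m: A R^(2/3) = 102.7 — ≈ 102.6.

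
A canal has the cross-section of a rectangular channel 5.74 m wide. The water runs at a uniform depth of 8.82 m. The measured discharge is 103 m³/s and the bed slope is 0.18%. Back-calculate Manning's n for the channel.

n = 0.0349

Flow area A = b·y = 5.74 × 8.82 = 50.63 m². Wetted perimeter P = b + 2y = 5.74 + 2×8.82 = 23.38 m.
Hydraulic radius R = A/P = 50.63/23.38 = 2.165 m.
Rearranging Manning's equation: n = (1/Q) A R^(2/3) S^(1/2) = (1/103) × 50.63 × 2.165^(2/3) × √0.0018 = 0.0349.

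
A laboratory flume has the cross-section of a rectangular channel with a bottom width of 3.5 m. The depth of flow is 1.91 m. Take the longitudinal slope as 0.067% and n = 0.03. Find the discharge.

Flow area A = b·y = 3.5 × 1.91 = 6.685 m². Wetted perimeter P = b + 2y = 3.5 + 2×1.91 = 7.32 m.
Hydraulic radius R = A/P = 6.685/7.32 = 0.9133 m.
Manning's equation: Q = (1/n) A R^(2/3) S^(1/2) = (1/0.03) × 6.685 × 0.9133^(2/3) × 0.00067^(1/2) = 5.43 m³/s.

Q = 5.43 m³/s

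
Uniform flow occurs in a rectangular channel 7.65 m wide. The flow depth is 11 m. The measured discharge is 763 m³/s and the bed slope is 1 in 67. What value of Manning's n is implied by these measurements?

Flow area A = b·y = 7.65 × 11 = 84.15 m². Wetted perimeter P = b + 2y = 7.65 + 2×11 = 29.65 m.
Hydraulic radius R = A/P = 84.15/29.65 = 2.838 m.
Rearranging Manning's equation: n = (1/Q) A R^(2/3) S^(1/2) = (1/763) × 84.15 × 2.838^(2/3) × √0.01493 = 0.027.

n = 0.027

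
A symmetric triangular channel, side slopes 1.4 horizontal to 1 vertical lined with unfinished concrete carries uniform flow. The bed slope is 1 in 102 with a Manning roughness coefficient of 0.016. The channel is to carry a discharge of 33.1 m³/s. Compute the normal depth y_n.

Manning's equation rearranged: A R^(2/3) = nQ / (1·√S) = 0.016 × 33.1 / (√0.009804) = 5.349.
Trying y = 1.57 m: A R^(2/3) = 2.56 — low.
Trying y = 2.07 m: A R^(2/3) = 5.35 — matches.

y_n = 2.07 m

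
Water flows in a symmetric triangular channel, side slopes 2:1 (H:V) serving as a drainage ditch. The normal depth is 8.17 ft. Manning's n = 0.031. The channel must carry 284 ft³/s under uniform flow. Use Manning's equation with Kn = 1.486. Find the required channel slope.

S = 0.00035

For a triangular section with side slope z = 2: A = zy² = 2×8.17² = 133.5 ft²; P = 2y√(1+z²) = 2×8.17×2.236 = 36.54 ft.
Hydraulic radius R = A/P = 133.5/36.54 = 3.654 ft.
From Manning's equation, S = [nQ / (1.486 A R^(2/3))]² = [0.031 × 284 / (1.486 × 133.5 × 3.654^(2/3))]² = 0.00035.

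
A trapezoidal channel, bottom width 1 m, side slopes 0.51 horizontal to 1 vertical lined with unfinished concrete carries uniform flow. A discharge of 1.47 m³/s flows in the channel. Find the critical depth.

At critical depth, Q² T / (g A³) = 1, i.e. A³/T = Q²/g = 1.47²/9.81 = 0.2203.
At y = 0.435 m: A³/T = 0.104 — low.
At y = 0.687 m: A³/T = 0.4695 — high.
At y = 0.547 m: A³/T = 0.2198 — close enough.

y_c = 0.547 m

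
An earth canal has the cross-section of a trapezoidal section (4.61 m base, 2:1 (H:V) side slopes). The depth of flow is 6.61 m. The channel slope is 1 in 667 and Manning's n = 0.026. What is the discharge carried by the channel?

With bottom width b = 4.61 m and side slope z = 2: A = (b + zy)y = (4.61 + 2×6.61)×6.61 = 117.9 m²; P = b + 2y√(1+z²) = 4.61 + 2×6.61×2.236 = 34.17 m.
Hydraulic radius R = A/P = 117.9/34.17 = 3.449 m.
Manning's equation: Q = (1/n) A R^(2/3) S^(1/2) = (1/0.026) × 117.9 × 3.449^(2/3) × 0.001499^(1/2) = 401 m³/s.

Q = 401 m³/s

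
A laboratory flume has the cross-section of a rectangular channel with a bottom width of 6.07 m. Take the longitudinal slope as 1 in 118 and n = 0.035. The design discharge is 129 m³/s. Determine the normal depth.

Manning's equation rearranged: A R^(2/3) = nQ / (1·√S) = 0.035 × 129 / (√0.008475) = 49.05.
Trying y = 4.59 m: A R^(2/3) = 41.64 — low.
Trying y = 6.04 m: A R^(2/3) = 58.59 — high.
Trying y = 5.23 m: A R^(2/3) = 49.05 — matches.

y_n = 5.23 m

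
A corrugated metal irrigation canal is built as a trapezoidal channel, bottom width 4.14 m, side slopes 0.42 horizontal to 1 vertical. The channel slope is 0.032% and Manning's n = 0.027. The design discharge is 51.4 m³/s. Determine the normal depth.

Manning's equation rearranged: A R^(2/3) = nQ / (1·√S) = 0.027 × 51.4 / (√0.00032) = 77.58.
Trying y = 5.31 m: A R^(2/3) = 56.53 — low.
Trying y = 7.16 m: A R^(2/3) = 96.79 — high.
Trying y = 6.34 m: A R^(2/3) = 77.54 — matches.

y_n = 6.34 m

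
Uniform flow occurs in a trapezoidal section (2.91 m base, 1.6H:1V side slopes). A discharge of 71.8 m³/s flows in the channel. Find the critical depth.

y_c = 2.57 m

At critical depth, Q² T / (g A³) = 1, i.e. A³/T = Q²/g = 71.8²/9.81 = 525.5.
Trying y = 1.85 m: A³/T = 145 — short.
Trying y = 3.08 m: A³/T = 1102 — over.
Trying y = 2.57 m: A³/T = 527.9 — matches.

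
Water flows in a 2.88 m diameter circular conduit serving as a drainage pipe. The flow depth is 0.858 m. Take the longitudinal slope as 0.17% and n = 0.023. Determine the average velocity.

For a circular section of diameter D = 2.88 m at depth y = 0.858 m, the central angle is θ = 2 arccos(1 − 2y/D) = 2.309 rad. Then A = (D²/8)(θ − sin θ) = 1.628 m² and P = Dθ/2 = 3.326 m.
Hydraulic radius R = A/P = 1.628/3.326 = 0.4895 m.
From Manning's equation, V = (1/n) R^(2/3) S^(1/2) = (1/0.023) × 0.4895^(2/3) × 0.0017^(1/2) = 1.11 m/s.

V = 1.11 m/s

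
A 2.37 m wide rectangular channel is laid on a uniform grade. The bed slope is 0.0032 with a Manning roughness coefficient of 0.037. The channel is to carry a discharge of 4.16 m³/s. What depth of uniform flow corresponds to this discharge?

Manning's equation rearranged: A R^(2/3) = nQ / (1·√S) = 0.037 × 4.16 / (√0.0032) = 2.721.
Trying y = 1.72 m: A R^(2/3) = 3.219 — too large.
Trying y = 1.51 m: A R^(2/3) = 2.724 — close enough.

y_n = 1.51 m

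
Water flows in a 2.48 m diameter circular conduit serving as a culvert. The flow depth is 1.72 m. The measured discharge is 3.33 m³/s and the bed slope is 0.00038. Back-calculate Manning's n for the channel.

n = 0.017

For a circular section of diameter D = 2.48 m at depth y = 1.72 m, the central angle is θ = 2 arccos(1 − 2y/D) = 3.937 rad. Then A = (D²/8)(θ − sin θ) = 3.575 m² and P = Dθ/2 = 4.881 m.
Hydraulic radius R = A/P = 3.575/4.881 = 0.7324 m.
Rearranging Manning's equation: n = (1/Q) A R^(2/3) S^(1/2) = (1/3.33) × 3.575 × 0.7324^(2/3) × √0.00038 = 0.017.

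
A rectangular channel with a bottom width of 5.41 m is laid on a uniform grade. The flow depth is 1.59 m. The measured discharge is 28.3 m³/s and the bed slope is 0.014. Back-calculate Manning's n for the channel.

n = 0.036

Flow area A = b·y = 5.41 × 1.59 = 8.602 m². Wetted perimeter P = b + 2y = 5.41 + 2×1.59 = 8.59 m.
Hydraulic radius R = A/P = 8.602/8.59 = 1.001 m.
Rearranging Manning's equation: n = (1/Q) A R^(2/3) S^(1/2) = (1/28.3) × 8.602 × 1.001^(2/3) × √0.014 = 0.036.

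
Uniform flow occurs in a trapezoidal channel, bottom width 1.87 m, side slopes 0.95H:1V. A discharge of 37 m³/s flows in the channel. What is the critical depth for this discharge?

At critical depth, Q² T / (g A³) = 1, i.e. A³/T = Q²/g = 37²/9.81 = 139.6.
At y = 1.97 m: A³/T = 71.34 — low.
At y = 2.77 m: A³/T = 271.8 — high.
At y = 2.34 m: A³/T = 139.1 — ≈ 139.6.

y_c = 2.34 m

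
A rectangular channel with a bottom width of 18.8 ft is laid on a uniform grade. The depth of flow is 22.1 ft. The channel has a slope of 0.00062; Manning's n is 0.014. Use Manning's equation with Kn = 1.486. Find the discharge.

Flow area A = b·y = 18.8 × 22.1 = 415.5 ft². Wetted perimeter P = b + 2y = 18.8 + 2×22.1 = 63 ft.
Hydraulic radius R = A/P = 415.5/63 = 6.595 ft.
Manning's equation: Q = (1.486/n) A R^(2/3) S^(1/2) = (1.486/0.014) × 415.5 × 6.595^(2/3) × 0.00062^(1/2) = 3860 ft³/s.

Q = 3860 ft³/s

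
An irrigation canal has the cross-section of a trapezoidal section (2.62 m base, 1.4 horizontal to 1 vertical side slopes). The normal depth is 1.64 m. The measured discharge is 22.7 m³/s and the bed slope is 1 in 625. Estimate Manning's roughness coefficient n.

With bottom width b = 2.62 m and side slope z = 1.4: A = (b + zy)y = (2.62 + 1.4×1.64)×1.64 = 8.062 m²; P = b + 2y√(1+z²) = 2.62 + 2×1.64×1.72 = 8.263 m.
Hydraulic radius R = A/P = 8.062/8.263 = 0.9757 m.
Rearranging Manning's equation: n = (1/Q) A R^(2/3) S^(1/2) = (1/22.7) × 8.062 × 0.9757^(2/3) × √0.0016 = 0.014.

n = 0.014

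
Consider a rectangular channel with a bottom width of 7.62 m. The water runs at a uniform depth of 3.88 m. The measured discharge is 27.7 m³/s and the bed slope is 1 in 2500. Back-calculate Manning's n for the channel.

n = 0.033

Flow area A = b·y = 7.62 × 3.88 = 29.57 m². Wetted perimeter P = b + 2y = 7.62 + 2×3.88 = 15.38 m.
Hydraulic radius R = A/P = 29.57/15.38 = 1.922 m.
Rearranging Manning's equation: n = (1/Q) A R^(2/3) S^(1/2) = (1/27.7) × 29.57 × 1.922^(2/3) × √0.0004 = 0.033.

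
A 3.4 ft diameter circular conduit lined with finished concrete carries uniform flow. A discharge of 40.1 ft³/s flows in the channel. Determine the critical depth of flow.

At critical depth, Q² T / (g A³) = 1, i.e. A³/T = Q²/g = 40.1²/32.2 = 49.94.
Trying y = 2.28 ft: A³/T = 84.85 — over.
Trying y = 1.68 ft: A³/T = 26.3 — short.
Trying y = 1.99 ft: A³/T = 50.23 — matches.

y_c = 1.99 ft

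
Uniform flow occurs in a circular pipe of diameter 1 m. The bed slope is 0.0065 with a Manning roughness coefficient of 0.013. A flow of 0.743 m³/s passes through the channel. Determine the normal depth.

Manning's equation rearranged: A R^(2/3) = nQ / (1·√S) = 0.013 × 0.743 / (√0.0065) = 0.1198.
At y = 0.472 m: A R^(2/3) = 0.1412 — over.
At y = 0.334 m: A R^(2/3) = 0.07501 — short.
At y = 0.43 m: A R^(2/3) = 0.1197 — ≈ 0.1198.

y_n = 0.43 m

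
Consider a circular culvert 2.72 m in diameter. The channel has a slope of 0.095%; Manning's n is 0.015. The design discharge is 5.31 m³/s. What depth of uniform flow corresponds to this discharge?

Manning's equation rearranged: A R^(2/3) = nQ / (1·√S) = 0.015 × 5.31 / (√0.00095) = 2.584.
Try y = 1.05 m: A R^(2/3) = 1.418 — low.
Try y = 1.48 m: A R^(2/3) = 2.586 — close enough.

y_n = 1.48 m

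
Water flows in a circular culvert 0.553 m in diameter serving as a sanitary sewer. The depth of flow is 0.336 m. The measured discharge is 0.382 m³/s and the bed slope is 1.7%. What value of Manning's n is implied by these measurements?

n = 0.015

For a circular section of diameter D = 0.553 m at depth y = 0.336 m, the central angle is θ = 2 arccos(1 − 2y/D) = 3.575 rad. Then A = (D²/8)(θ − sin θ) = 0.1527 m² and P = Dθ/2 = 0.9886 m.
Hydraulic radius R = A/P = 0.1527/0.9886 = 0.1545 m.
Rearranging Manning's equation: n = (1/Q) A R^(2/3) S^(1/2) = (1/0.382) × 0.1527 × 0.1545^(2/3) × √0.017 = 0.015.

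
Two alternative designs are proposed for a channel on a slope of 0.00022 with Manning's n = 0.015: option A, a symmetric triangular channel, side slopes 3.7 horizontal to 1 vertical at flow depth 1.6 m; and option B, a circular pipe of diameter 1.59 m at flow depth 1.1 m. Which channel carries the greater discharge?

channel A

Channel A: For a triangular section with side slope z = 3.7: A = zy² = 3.7×1.6² = 9.472 m²; P = 2y√(1+z²) = 2×1.6×3.833 = 12.26 m. Hydraulic radius R = A/P = 9.472/12.26 = 0.7723 m. Q_A = (1/0.015)·9.472·0.7723^(2/3)·√0.00022 = 7.884 m³/s.
Channel B: For a circular section of diameter D = 1.59 m at depth y = 1.1 m, the central angle is θ = 2 arccos(1 − 2y/D) = 3.929 rad. Then A = (D²/8)(θ − sin θ) = 1.466 m² and P = Dθ/2 = 3.124 m. Hydraulic radius R = A/P = 1.466/3.124 = 0.4692 m. Q_B = (1/0.015)·1.466·0.4692^(2/3)·√0.00022 = 0.875 m³/s.
Q_A = 7.884 m³/s vs Q_B = 0.875 m³/s, so channel A carries more.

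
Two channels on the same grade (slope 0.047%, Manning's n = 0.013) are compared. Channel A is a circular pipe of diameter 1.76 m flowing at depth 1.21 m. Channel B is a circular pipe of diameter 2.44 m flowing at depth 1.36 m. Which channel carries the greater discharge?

Channel A: For a circular section of diameter D = 1.76 m at depth y = 1.21 m, the central angle is θ = 2 arccos(1 − 2y/D) = 3.91 rad. Then A = (D²/8)(θ − sin θ) = 1.783 m² and P = Dθ/2 = 3.441 m. Hydraulic radius R = A/P = 1.783/3.441 = 0.5182 m. Q_A = (1/0.013)·1.783·0.5182^(2/3)·√0.00047 = 1.919 m³/s.
Channel B: For a circular section of diameter D = 2.44 m at depth y = 1.36 m, the central angle is θ = 2 arccos(1 − 2y/D) = 3.372 rad. Then A = (D²/8)(θ − sin θ) = 2.679 m² and P = Dθ/2 = 4.113 m. Hydraulic radius R = A/P = 2.679/4.113 = 0.6512 m. Q_B = (1/0.013)·2.679·0.6512^(2/3)·√0.00047 = 3.356 m³/s.
Q_A = 1.919 m³/s vs Q_B = 3.356 m³/s, so channel B carries more.

channel B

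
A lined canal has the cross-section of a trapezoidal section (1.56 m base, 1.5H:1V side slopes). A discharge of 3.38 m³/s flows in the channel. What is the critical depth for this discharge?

y_c = 0.634 m

At critical depth, Q² T / (g A³) = 1, i.e. A³/T = Q²/g = 3.38²/9.81 = 1.165.
Try y = 0.784 m: A³/T = 2.523 — too large.
Try y = 0.477 m: A³/T = 0.4275 — too small.
Try y = 0.634 m: A³/T = 1.165 — matches.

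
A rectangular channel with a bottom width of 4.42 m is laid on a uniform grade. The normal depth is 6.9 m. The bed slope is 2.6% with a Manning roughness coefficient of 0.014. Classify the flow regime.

Flow area A = b·y = 4.42 × 6.9 = 30.5 m². Wetted perimeter P = b + 2y = 4.42 + 2×6.9 = 18.22 m.
Hydraulic radius R = A/P = 30.5/18.22 = 1.674 m.
V = (1/n) R^(2/3) √S = (1/0.014) × 1.674^(2/3) × √0.026 = 16.24 m/s. Hydraulic depth D_h = A/T = 30.5/4.42 = 6.9 m.
Froude number Fr = V/√(g·D_h) = 16.24/√(9.81×6.9) = 1.97, which is greater than 1, so the flow is supercritical.

supercritical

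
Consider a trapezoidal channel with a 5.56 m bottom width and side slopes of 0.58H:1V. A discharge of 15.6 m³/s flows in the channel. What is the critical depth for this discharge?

y_c = 0.9 m

At critical depth, Q² T / (g A³) = 1, i.e. A³/T = Q²/g = 15.6²/9.81 = 24.81.
At y = 0.715 m: A³/T = 12.2 — too small.
At y = 1 m: A³/T = 34.45 — too large.
At y = 0.9 m: A³/T = 24.83 — close enough.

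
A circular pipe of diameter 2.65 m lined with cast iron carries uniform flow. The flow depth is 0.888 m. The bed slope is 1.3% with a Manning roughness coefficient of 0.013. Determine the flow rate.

For a circular section of diameter D = 2.65 m at depth y = 0.888 m, the central angle is θ = 2 arccos(1 − 2y/D) = 2.469 rad. Then A = (D²/8)(θ − sin θ) = 1.621 m² and P = Dθ/2 = 3.272 m.
Hydraulic radius R = A/P = 1.621/3.272 = 0.4954 m.
Manning's equation: Q = (1/n) A R^(2/3) S^(1/2) = (1/0.013) × 1.621 × 0.4954^(2/3) × 0.013^(1/2) = 8.9 m³/s.

Q = 8.9 m³/s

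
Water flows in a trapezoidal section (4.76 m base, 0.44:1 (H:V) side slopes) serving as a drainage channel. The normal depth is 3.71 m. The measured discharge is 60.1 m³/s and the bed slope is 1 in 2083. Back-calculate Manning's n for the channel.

With bottom width b = 4.76 m and side slope z = 0.44: A = (b + zy)y = (4.76 + 0.44×3.71)×3.71 = 23.72 m²; P = b + 2y√(1+z²) = 4.76 + 2×3.71×1.093 = 12.87 m.
Hydraulic radius R = A/P = 23.72/12.87 = 1.843 m.
Rearranging Manning's equation: n = (1/Q) A R^(2/3) S^(1/2) = (1/60.1) × 23.72 × 1.843^(2/3) × √0.0004801 = 0.013.

n = 0.013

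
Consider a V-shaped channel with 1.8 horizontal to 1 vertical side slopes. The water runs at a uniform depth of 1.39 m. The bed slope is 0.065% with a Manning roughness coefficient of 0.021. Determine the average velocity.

For a triangular section with side slope z = 1.8: A = zy² = 1.8×1.39² = 3.478 m²; P = 2y√(1+z²) = 2×1.39×2.059 = 5.724 m.
Hydraulic radius R = A/P = 3.478/5.724 = 0.6075 m.
From Manning's equation, V = (1/n) R^(2/3) S^(1/2) = (1/0.021) × 0.6075^(2/3) × 0.00065^(1/2) = 0.871 m/s.

V = 0.871 m/s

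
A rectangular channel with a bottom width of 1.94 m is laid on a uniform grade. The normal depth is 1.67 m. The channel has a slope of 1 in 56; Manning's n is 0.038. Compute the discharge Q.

Q = 8.23 m³/s

Flow area A = b·y = 1.94 × 1.67 = 3.24 m². Wetted perimeter P = b + 2y = 1.94 + 2×1.67 = 5.28 m.
Hydraulic radius R = A/P = 3.24/5.28 = 0.6136 m.
Manning's equation: Q = (1/n) A R^(2/3) S^(1/2) = (1/0.038) × 3.24 × 0.6136^(2/3) × 0.01786^(1/2) = 8.23 m³/s.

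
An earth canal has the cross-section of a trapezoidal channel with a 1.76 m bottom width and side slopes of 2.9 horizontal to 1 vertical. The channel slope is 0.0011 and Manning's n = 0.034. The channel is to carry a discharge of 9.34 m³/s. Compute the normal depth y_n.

y_n = 1.61 m

Manning's equation rearranged: A R^(2/3) = nQ / (1·√S) = 0.034 × 9.34 / (√0.0011) = 9.575.
Trying y = 1.31 m: A R^(2/3) = 5.976 — low.
Trying y = 1.61 m: A R^(2/3) = 9.573 — close enough.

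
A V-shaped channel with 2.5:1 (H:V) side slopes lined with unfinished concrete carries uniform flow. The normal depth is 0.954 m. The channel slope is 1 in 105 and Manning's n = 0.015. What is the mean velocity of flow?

V = 3.78 m/s

For a triangular section with side slope z = 2.5: A = zy² = 2.5×0.954² = 2.275 m²; P = 2y√(1+z²) = 2×0.954×2.693 = 5.137 m.
Hydraulic radius R = A/P = 2.275/5.137 = 0.4429 m.
From Manning's equation, V = (1/n) R^(2/3) S^(1/2) = (1/0.015) × 0.4429^(2/3) × 0.009524^(1/2) = 3.78 m/s.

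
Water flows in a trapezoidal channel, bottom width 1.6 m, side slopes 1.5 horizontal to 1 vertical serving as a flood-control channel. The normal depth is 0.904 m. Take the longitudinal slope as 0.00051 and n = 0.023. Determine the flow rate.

Q = 1.76 m³/s

With bottom width b = 1.6 m and side slope z = 1.5: A = (b + zy)y = (1.6 + 1.5×0.904)×0.904 = 2.672 m²; P = b + 2y√(1+z²) = 1.6 + 2×0.904×1.803 = 4.859 m.
Hydraulic radius R = A/P = 2.672/4.859 = 0.5499 m.
Manning's equation: Q = (1/n) A R^(2/3) S^(1/2) = (1/0.023) × 2.672 × 0.5499^(2/3) × 0.00051^(1/2) = 1.76 m³/s.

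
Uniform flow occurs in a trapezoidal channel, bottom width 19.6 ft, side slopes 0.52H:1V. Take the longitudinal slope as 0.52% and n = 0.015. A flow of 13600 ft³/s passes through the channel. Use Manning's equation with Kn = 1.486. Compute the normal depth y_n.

y_n = 16.6 ft

Manning's equation rearranged: A R^(2/3) = nQ / (1.486·√S) = 0.015 × 13600 / (1.486 × √0.0052) = 1904.
Trying y = 18.1 ft: A R^(2/3) = 2220 — high.
Trying y = 13 ft: A R^(2/3) = 1255 — low.
Trying y = 16.6 ft: A R^(2/3) = 1909 — matches.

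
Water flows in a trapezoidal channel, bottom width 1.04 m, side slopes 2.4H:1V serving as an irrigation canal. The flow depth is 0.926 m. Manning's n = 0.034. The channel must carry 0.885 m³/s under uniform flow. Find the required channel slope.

With bottom width b = 1.04 m and side slope z = 2.4: A = (b + zy)y = (1.04 + 2.4×0.926)×0.926 = 3.021 m²; P = b + 2y√(1+z²) = 1.04 + 2×0.926×2.6 = 5.855 m.
Hydraulic radius R = A/P = 3.021/5.855 = 0.5159 m.
From Manning's equation, S = [nQ / (1 A R^(2/3))]² = [0.034 × 0.885 / (1 × 3.021 × 0.5159^(2/3))]² = 0.00024.

S = 0.00024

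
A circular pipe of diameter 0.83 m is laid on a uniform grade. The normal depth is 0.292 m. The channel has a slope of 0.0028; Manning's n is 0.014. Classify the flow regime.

subcritical

For a circular section of diameter D = 0.83 m at depth y = 0.292 m, the central angle is θ = 2 arccos(1 − 2y/D) = 2.54 rad. Then A = (D²/8)(θ − sin θ) = 0.17 m² and P = Dθ/2 = 1.054 m.
Hydraulic radius R = A/P = 0.17/1.054 = 0.1612 m.
V = (1/n) R^(2/3) √S = (1/0.014) × 0.1612^(2/3) × √0.0028 = 1.12 m/s. Hydraulic depth D_h = A/T = 0.17/0.7927 = 0.2144 m.
Froude number Fr = V/√(g·D_h) = 1.12/√(9.81×0.2144) = 0.772, which is less than 1, so the flow is subcritical.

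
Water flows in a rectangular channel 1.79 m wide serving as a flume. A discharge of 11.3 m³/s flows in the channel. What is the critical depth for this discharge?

For a rectangular channel, critical depth y_c = (q²/g)^(1/3) where q = Q/b = 11.3/1.79 = 6.313 m²/s.
So y_c = (6.313²/9.81)^(1/3) = 1.6 m.

y_c = 1.6 m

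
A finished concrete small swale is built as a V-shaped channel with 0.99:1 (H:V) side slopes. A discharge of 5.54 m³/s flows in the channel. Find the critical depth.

y_c = 1.45 m

At critical depth, Q² T / (g A³) = 1, i.e. A³/T = Q²/g = 5.54²/9.81 = 3.129.
Try y = 1.3 m: A³/T = 1.82 — short.
Try y = 1.83 m: A³/T = 10.06 — over.
Try y = 1.45 m: A³/T = 3.141 — close enough.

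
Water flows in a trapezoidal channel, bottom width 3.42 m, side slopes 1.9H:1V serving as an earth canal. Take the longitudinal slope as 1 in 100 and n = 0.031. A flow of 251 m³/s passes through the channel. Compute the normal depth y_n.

Manning's equation rearranged: A R^(2/3) = nQ / (1·√S) = 0.031 × 251 / (√0.01) = 77.81.
At y = 3.57 m: A R^(2/3) = 56.71 — low.
At y = 5.08 m: A R^(2/3) = 126.6 — high.
At y = 4.11 m: A R^(2/3) = 77.84 — close enough.

y_n = 4.11 m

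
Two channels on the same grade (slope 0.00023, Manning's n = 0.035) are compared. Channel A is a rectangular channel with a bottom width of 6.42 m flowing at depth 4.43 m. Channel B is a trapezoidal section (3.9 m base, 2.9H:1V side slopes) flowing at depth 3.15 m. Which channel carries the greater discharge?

channel B

Channel A: Flow area A = b·y = 6.42 × 4.43 = 28.44 m². Wetted perimeter P = b + 2y = 6.42 + 2×4.43 = 15.28 m. Hydraulic radius R = A/P = 28.44/15.28 = 1.861 m. Q_A = (1/0.035)·28.44·1.861^(2/3)·√0.00023 = 18.65 m³/s.
Channel B: With bottom width b = 3.9 m and side slope z = 2.9: A = (b + zy)y = (3.9 + 2.9×3.15)×3.15 = 41.06 m²; P = b + 2y√(1+z²) = 3.9 + 2×3.15×3.068 = 23.23 m. Hydraulic radius R = A/P = 41.06/23.23 = 1.768 m. Q_B = (1/0.035)·41.06·1.768^(2/3)·√0.00023 = 26.01 m³/s.
Q_A = 18.65 m³/s vs Q_B = 26.01 m³/s, so channel B carries more.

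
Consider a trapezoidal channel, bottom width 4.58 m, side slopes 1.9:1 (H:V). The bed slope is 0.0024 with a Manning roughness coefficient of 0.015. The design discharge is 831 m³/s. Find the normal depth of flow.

y_n = 6.57 m

Manning's equation rearranged: A R^(2/3) = nQ / (1·√S) = 0.015 × 831 / (√0.0024) = 254.4.
Try y = 7.48 m: A R^(2/3) = 344.1 — high.
Try y = 4.54 m: A R^(2/3) = 110.2 — low.
Try y = 6.57 m: A R^(2/3) = 254.4 — ≈ 254.4.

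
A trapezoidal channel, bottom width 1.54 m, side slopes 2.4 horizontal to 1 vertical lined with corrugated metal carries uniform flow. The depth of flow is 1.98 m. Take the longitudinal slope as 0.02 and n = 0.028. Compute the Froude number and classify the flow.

supercritical

With bottom width b = 1.54 m and side slope z = 2.4: A = (b + zy)y = (1.54 + 2.4×1.98)×1.98 = 12.46 m²; P = b + 2y√(1+z²) = 1.54 + 2×1.98×2.6 = 11.84 m.
Hydraulic radius R = A/P = 12.46/11.84 = 1.053 m.
V = (1/n) R^(2/3) √S = (1/0.028) × 1.053^(2/3) × √0.02 = 5.226 m/s. Hydraulic depth D_h = A/T = 12.46/11.04 = 1.128 m.
Froude number Fr = V/√(g·D_h) = 5.226/√(9.81×1.128) = 1.57, which is greater than 1, so the flow is supercritical.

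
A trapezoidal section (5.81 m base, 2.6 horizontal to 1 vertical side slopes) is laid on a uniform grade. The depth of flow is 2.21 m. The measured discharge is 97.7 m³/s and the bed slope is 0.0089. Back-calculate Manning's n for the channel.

With bottom width b = 5.81 m and side slope z = 2.6: A = (b + zy)y = (5.81 + 2.6×2.21)×2.21 = 25.54 m²; P = b + 2y√(1+z²) = 5.81 + 2×2.21×2.786 = 18.12 m.
Hydraulic radius R = A/P = 25.54/18.12 = 1.409 m.
Rearranging Manning's equation: n = (1/Q) A R^(2/3) S^(1/2) = (1/97.7) × 25.54 × 1.409^(2/3) × √0.0089 = 0.031.

n = 0.031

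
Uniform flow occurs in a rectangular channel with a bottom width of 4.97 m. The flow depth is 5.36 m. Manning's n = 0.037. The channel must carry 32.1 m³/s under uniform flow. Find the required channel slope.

S = 0.000981

Flow area A = b·y = 4.97 × 5.36 = 26.64 m². Wetted perimeter P = b + 2y = 4.97 + 2×5.36 = 15.69 m.
Hydraulic radius R = A/P = 26.64/15.69 = 1.698 m.
From Manning's equation, S = [nQ / (1 A R^(2/3))]² = [0.037 × 32.1 / (1 × 26.64 × 1.698^(2/3))]² = 0.000981.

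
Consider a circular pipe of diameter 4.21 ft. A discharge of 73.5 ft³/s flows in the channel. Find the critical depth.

At critical depth, Q² T / (g A³) = 1, i.e. A³/T = Q²/g = 73.5²/32.2 = 167.8.
Try y = 1.95 ft: A³/T = 59.79 — low.
Try y = 2.9 ft: A³/T = 274.3 — high.
Try y = 2.55 ft: A³/T = 166.7 — close enough.

y_c = 2.55 ft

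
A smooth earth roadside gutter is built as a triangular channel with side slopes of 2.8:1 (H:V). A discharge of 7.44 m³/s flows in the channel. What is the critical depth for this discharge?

y_c = 1.08 m

At critical depth, Q² T / (g A³) = 1, i.e. A³/T = Q²/g = 7.44²/9.81 = 5.643.
At y = 1.22 m: A³/T = 10.59 — over.
At y = 0.763 m: A³/T = 1.014 — short.
At y = 1.08 m: A³/T = 5.76 — ≈ 5.643.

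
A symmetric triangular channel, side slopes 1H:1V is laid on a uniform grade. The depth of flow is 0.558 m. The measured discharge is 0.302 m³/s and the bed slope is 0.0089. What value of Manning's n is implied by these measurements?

For a triangular section with side slope z = 1: A = zy² = 1×0.558² = 0.3114 m²; P = 2y√(1+z²) = 2×0.558×1.414 = 1.578 m.
Hydraulic radius R = A/P = 0.3114/1.578 = 0.1973 m.
Rearranging Manning's equation: n = (1/Q) A R^(2/3) S^(1/2) = (1/0.302) × 0.3114 × 0.1973^(2/3) × √0.0089 = 0.033.

n = 0.033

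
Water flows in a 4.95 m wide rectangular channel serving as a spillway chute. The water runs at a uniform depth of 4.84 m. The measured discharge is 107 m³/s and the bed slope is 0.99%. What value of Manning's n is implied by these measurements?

Flow area A = b·y = 4.95 × 4.84 = 23.96 m². Wetted perimeter P = b + 2y = 4.95 + 2×4.84 = 14.63 m.
Hydraulic radius R = A/P = 23.96/14.63 = 1.638 m.
Rearranging Manning's equation: n = (1/Q) A R^(2/3) S^(1/2) = (1/107) × 23.96 × 1.638^(2/3) × √0.0099 = 0.031.

n = 0.031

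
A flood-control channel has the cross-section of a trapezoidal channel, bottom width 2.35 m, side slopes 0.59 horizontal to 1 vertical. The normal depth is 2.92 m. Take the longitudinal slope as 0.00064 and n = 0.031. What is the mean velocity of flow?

With bottom width b = 2.35 m and side slope z = 0.59: A = (b + zy)y = (2.35 + 0.59×2.92)×2.92 = 11.89 m²; P = b + 2y√(1+z²) = 2.35 + 2×2.92×1.161 = 9.131 m.
Hydraulic radius R = A/P = 11.89/9.131 = 1.302 m.
From Manning's equation, V = (1/n) R^(2/3) S^(1/2) = (1/0.031) × 1.302^(2/3) × 0.00064^(1/2) = 0.973 m/s.

V = 0.973 m/s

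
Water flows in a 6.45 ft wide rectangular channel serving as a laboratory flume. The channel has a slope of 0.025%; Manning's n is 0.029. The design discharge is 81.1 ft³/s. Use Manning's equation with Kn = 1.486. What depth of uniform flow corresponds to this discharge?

y_n = 8.76 ft

Manning's equation rearranged: A R^(2/3) = nQ / (1.486·√S) = 0.029 × 81.1 / (1.486 × √0.00025) = 100.1.
Trying y = 10.9 ft: A R^(2/3) = 129.1 — over.
Trying y = 8.76 ft: A R^(2/3) = 100.1 — ≈ 100.1.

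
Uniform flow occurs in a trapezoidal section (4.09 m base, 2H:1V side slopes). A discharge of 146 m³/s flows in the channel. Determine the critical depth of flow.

At critical depth, Q² T / (g A³) = 1, i.e. A³/T = Q²/g = 146²/9.81 = 2173.
Trying y = 2.86 m: A³/T = 1422 — short.
Trying y = 3.67 m: A³/T = 3933 — over.
Trying y = 3.18 m: A³/T = 2183 — close enough.

y_c = 3.18 m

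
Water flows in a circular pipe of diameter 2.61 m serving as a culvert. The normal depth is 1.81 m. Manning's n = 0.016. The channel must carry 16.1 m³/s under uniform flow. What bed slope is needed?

For a circular section of diameter D = 2.61 m at depth y = 1.81 m, the central angle is θ = 2 arccos(1 − 2y/D) = 3.936 rad. Then A = (D²/8)(θ − sin θ) = 3.959 m² and P = Dθ/2 = 5.137 m.
Hydraulic radius R = A/P = 3.959/5.137 = 0.7708 m.
From Manning's equation, S = [nQ / (1 A R^(2/3))]² = [0.016 × 16.1 / (1 × 3.959 × 0.7708^(2/3))]² = 0.00599.

S = 0.00599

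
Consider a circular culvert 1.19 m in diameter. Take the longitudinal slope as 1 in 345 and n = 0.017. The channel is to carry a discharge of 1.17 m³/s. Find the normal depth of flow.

y_n = 0.766 m

Manning's equation rearranged: A R^(2/3) = nQ / (1·√S) = 0.017 × 1.17 / (√0.002899) = 0.3694.
Trying y = 0.681 m: A R^(2/3) = 0.3094 — too small.
Trying y = 0.969 m: A R^(2/3) = 0.4927 — too large.
Trying y = 0.766 m: A R^(2/3) = 0.3697 — close enough.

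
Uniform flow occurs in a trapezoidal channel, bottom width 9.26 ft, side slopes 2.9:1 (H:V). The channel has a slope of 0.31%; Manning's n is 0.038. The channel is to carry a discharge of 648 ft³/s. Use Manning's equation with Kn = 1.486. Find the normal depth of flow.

y_n = 5.46 ft

Manning's equation rearranged: A R^(2/3) = nQ / (1.486·√S) = 0.038 × 648 / (1.486 × √0.0031) = 297.6.
Trying y = 6.14 ft: A R^(2/3) = 386.1 — high.
Trying y = 5.46 ft: A R^(2/3) = 297.8 — close enough.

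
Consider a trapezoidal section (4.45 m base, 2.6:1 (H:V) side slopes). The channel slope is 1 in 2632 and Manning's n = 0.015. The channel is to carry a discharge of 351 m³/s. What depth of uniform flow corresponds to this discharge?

y_n = 6.1 m

Manning's equation rearranged: A R^(2/3) = nQ / (1·√S) = 0.015 × 351 / (√0.0003799) = 270.1.
At y = 4.18 m: A R^(2/3) = 111.8 — low.
At y = 6.88 m: A R^(2/3) = 360.5 — high.
At y = 6.1 m: A R^(2/3) = 270.3 — ≈ 270.1.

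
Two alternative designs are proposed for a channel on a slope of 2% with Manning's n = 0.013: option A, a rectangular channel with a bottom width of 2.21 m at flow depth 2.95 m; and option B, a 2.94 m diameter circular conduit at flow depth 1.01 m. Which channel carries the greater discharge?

channel A

Channel A: Flow area A = b·y = 2.21 × 2.95 = 6.519 m². Wetted perimeter P = b + 2y = 2.21 + 2×2.95 = 8.11 m. Hydraulic radius R = A/P = 6.519/8.11 = 0.8039 m. Q_A = (1/0.013)·6.519·0.8039^(2/3)·√0.02 = 61.32 m³/s.
Channel B: For a circular section of diameter D = 2.94 m at depth y = 1.01 m, the central angle is θ = 2 arccos(1 − 2y/D) = 2.505 rad. Then A = (D²/8)(θ − sin θ) = 2.064 m² and P = Dθ/2 = 3.682 m. Hydraulic radius R = A/P = 2.064/3.682 = 0.5606 m. Q_B = (1/0.013)·2.064·0.5606^(2/3)·√0.02 = 15.27 m³/s.
Q_A = 61.32 m³/s vs Q_B = 15.27 m³/s, so channel A carries more.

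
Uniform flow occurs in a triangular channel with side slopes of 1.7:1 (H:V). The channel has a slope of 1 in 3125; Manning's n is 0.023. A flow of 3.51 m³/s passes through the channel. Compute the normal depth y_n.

Manning's equation rearranged: A R^(2/3) = nQ / (1·√S) = 0.023 × 3.51 / (√0.00032) = 4.513.
Try y = 1.32 m: A R^(2/3) = 2.034 — low.
Try y = 1.93 m: A R^(2/3) = 5.601 — high.
Try y = 1.78 m: A R^(2/3) = 4.514 — ≈ 4.513.

y_n = 1.78 m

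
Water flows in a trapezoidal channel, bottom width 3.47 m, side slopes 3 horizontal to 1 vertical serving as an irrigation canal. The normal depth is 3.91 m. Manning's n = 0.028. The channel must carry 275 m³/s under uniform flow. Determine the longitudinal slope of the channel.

With bottom width b = 3.47 m and side slope z = 3: A = (b + zy)y = (3.47 + 3×3.91)×3.91 = 59.43 m²; P = b + 2y√(1+z²) = 3.47 + 2×3.91×3.162 = 28.2 m.
Hydraulic radius R = A/P = 59.43/28.2 = 2.108 m.
From Manning's equation, S = [nQ / (1 A R^(2/3))]² = [0.028 × 275 / (1 × 59.43 × 2.108^(2/3))]² = 0.00621.

S = 0.00621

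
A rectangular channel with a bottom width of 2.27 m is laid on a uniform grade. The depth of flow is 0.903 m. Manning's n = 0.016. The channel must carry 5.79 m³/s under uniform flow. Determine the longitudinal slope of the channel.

Flow area A = b·y = 2.27 × 0.903 = 2.05 m². Wetted perimeter P = b + 2y = 2.27 + 2×0.903 = 4.076 m.
Hydraulic radius R = A/P = 2.05/4.076 = 0.5029 m.
From Manning's equation, S = [nQ / (1 A R^(2/3))]² = [0.016 × 5.79 / (1 × 2.05 × 0.5029^(2/3))]² = 0.00511.

S = 0.00511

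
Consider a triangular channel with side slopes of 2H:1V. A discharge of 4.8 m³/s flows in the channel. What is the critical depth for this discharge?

At critical depth, Q² T / (g A³) = 1, i.e. A³/T = Q²/g = 4.8²/9.81 = 2.349.
Try y = 0.842 m: A³/T = 0.8464 — too small.
Try y = 1.27 m: A³/T = 6.608 — too large.
Try y = 1.03 m: A³/T = 2.319 — matches.

y_c = 1.03 m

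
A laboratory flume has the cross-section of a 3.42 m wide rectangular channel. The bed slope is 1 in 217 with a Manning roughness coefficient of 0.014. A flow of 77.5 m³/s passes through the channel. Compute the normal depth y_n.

y_n = 4.12 m

Manning's equation rearranged: A R^(2/3) = nQ / (1·√S) = 0.014 × 77.5 / (√0.004608) = 15.98.
Try y = 3.32 m: A R^(2/3) = 12.31 — low.
Try y = 4.12 m: A R^(2/3) = 15.99 — ≈ 15.98.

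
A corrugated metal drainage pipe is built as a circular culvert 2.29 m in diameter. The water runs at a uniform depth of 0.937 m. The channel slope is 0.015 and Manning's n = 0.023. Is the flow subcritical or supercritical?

For a circular section of diameter D = 2.29 m at depth y = 0.937 m, the central angle is θ = 2 arccos(1 − 2y/D) = 2.776 rad. Then A = (D²/8)(θ − sin θ) = 1.586 m² and P = Dθ/2 = 3.179 m.
Hydraulic radius R = A/P = 1.586/3.179 = 0.4988 m.
V = (1/n) R^(2/3) √S = (1/0.023) × 0.4988^(2/3) × √0.015 = 3.349 m/s. Hydraulic depth D_h = A/T = 1.586/2.252 = 0.7041 m.
Froude number Fr = V/√(g·D_h) = 3.349/√(9.81×0.7041) = 1.27, which is greater than 1, so the flow is supercritical.

supercritical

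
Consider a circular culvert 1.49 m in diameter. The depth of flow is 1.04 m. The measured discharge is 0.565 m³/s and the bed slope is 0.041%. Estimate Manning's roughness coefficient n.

For a circular section of diameter D = 1.49 m at depth y = 1.04 m, the central angle is θ = 2 arccos(1 − 2y/D) = 3.956 rad. Then A = (D²/8)(θ − sin θ) = 1.3 m² and P = Dθ/2 = 2.947 m.
Hydraulic radius R = A/P = 1.3/2.947 = 0.441 m.
Rearranging Manning's equation: n = (1/Q) A R^(2/3) S^(1/2) = (1/0.565) × 1.3 × 0.441^(2/3) × √0.00041 = 0.027.

n = 0.027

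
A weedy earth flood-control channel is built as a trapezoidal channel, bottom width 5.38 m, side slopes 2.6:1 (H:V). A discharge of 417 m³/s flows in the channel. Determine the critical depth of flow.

At critical depth, Q² T / (g A³) = 1, i.e. A³/T = Q²/g = 417²/9.81 = 17730.
At y = 3.78 m: A³/T = 7588 — too small.
At y = 5.66 m: A³/T = 42270 — too large.
At y = 4.63 m: A³/T = 17810 — matches.

y_c = 4.63 m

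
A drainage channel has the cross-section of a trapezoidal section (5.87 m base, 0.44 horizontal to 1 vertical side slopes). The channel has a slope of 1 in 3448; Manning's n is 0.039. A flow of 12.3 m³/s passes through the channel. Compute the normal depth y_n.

y_n = 2.82 m

Manning's equation rearranged: A R^(2/3) = nQ / (1·√S) = 0.039 × 12.3 / (√0.00029) = 28.17.
Trying y = 3.54 m: A R^(2/3) = 40.8 — too large.
Trying y = 2.44 m: A R^(2/3) = 22.32 — too small.
Trying y = 2.82 m: A R^(2/3) = 28.19 — close enough.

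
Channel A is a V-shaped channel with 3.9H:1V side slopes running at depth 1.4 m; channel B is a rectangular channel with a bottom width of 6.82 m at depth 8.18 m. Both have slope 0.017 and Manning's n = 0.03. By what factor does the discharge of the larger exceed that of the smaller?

17

Channel A: For a triangular section with side slope z = 3.9: A = zy² = 3.9×1.4² = 7.644 m²; P = 2y√(1+z²) = 2×1.4×4.026 = 11.27 m. Hydraulic radius R = A/P = 7.644/11.27 = 0.6781 m. Q_A = (1/0.03)·7.644·0.6781^(2/3)·√0.017 = 25.64 m³/s.
Channel B: Flow area A = b·y = 6.82 × 8.18 = 55.79 m². Wetted perimeter P = b + 2y = 6.82 + 2×8.18 = 23.18 m. Hydraulic radius R = A/P = 55.79/23.18 = 2.407 m. Q_B = (1/0.03)·55.79·2.407^(2/3)·√0.017 = 435.4 m³/s.
The larger discharge is 435.4 m³/s and the smaller is 25.64 m³/s; the ratio is 17.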